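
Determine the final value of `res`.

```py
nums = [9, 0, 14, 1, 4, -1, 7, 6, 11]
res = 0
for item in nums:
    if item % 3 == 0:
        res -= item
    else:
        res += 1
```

item=9: %3==0, res = 0-9 = -9
item=0: %3==0, res = (-9)-0 = -9
item=14: not %3==0, res = (-9)+1 = -8
item=1: not %3==0, res = (-8)+1 = -7
item=4: not %3==0, res = (-7)+1 = -6
item=-1: not %3==0, res = (-6)+1 = -5
item=7: not %3==0, res = (-5)+1 = -4
item=6: %3==0, res = (-4)-6 = -10
item=11: not %3==0, res = (-10)+1 = -9

-9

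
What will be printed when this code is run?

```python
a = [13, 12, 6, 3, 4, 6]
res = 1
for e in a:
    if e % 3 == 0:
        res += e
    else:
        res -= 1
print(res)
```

e=13: not %3==0, res = 1-1 = 0
e=12: %3==0, res = 0+12 = 12
e=6: %3==0, res = 12+6 = 18
e=3: %3==0, res = 18+3 = 21
e=4: not %3==0, res = 21-1 = 20
e=6: %3==0, res = 20+6 = 26

26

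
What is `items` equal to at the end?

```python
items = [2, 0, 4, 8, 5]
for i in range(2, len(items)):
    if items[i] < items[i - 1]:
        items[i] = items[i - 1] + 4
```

i=2: 4>=0, unchanged → [2, 0, 4, 8, 5]
i=3: 8>=4, unchanged → [2, 0, 4, 8, 5]
i=4: 5<8, items[4] = 8+4 = 12 → [2, 0, 4, 8, 12]

[2, 0, 4, 8, 12]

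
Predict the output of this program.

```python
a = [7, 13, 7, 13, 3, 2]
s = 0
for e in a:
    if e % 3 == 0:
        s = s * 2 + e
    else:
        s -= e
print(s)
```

-79

e=7: not %3==0, s = 0-7 = -7
e=13: not %3==0, s = (-7)-13 = -20
e=7: not %3==0, s = (-20)-7 = -27
e=13: not %3==0, s = (-27)-13 = -40
e=3: %3==0, s = (-40)*2+3 = -77
e=2: not %3==0, s = (-77)-2 = -79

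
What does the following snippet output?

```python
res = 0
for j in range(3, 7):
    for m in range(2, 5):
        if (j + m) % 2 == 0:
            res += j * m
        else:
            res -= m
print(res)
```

j=3,m=2: odd sum, res = 0-2 = -2
j=3,m=3: even sum, res = (-2)+9 = 7
j=3,m=4: odd sum, res = 7-4 = 3
j=4,m=2: even sum, res = 3+8 = 11
j=4,m=3: odd sum, res = 11-3 = 8
j=4,m=4: even sum, res = 8+16 = 24
j=5,m=2: odd sum, res = 24-2 = 22
j=5,m=3: even sum, res = 22+15 = 37
j=5,m=4: odd sum, res = 37-4 = 33
j=6,m=2: even sum, res = 33+12 = 45
j=6,m=3: odd sum, res = 45-3 = 42
j=6,m=4: even sum, res = 42+24 = 66

66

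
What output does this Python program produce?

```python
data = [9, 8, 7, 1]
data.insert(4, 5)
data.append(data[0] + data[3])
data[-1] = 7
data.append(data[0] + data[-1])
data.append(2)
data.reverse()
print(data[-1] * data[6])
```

72

insert 5 at 4 → [9, 8, 7, 1, 5]
append data[0]+data[3] = 9+1 = 10 → [9, 8, 7, 1, 5, 10]
data[-1] = 7 → [9, 8, 7, 1, 5, 7]
append data[0]+data[-1] = 9+7 = 16 → [9, 8, 7, 1, 5, 7, 16]
append 2 → [9, 8, 7, 1, 5, 7, 16, 2]
reverse → [2, 16, 7, 5, 1, 7, 8, 9]
data[-1]*data[6] = 9*8 = 72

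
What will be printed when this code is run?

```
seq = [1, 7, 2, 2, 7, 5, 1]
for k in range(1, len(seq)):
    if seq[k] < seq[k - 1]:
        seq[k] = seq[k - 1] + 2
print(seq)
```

k=1: 7>=1, unchanged → [1, 7, 2, 2, 7, 5, 1]
k=2: 2<7, seq[2] = 7+2 = 9 → [1, 7, 9, 2, 7, 5, 1]
k=3: 2<9, seq[3] = 9+2 = 11 → [1, 7, 9, 11, 7, 5, 1]
k=4: 7<11, seq[4] = 11+2 = 13 → [1, 7, 9, 11, 13, 5, 1]
k=5: 5<13, seq[5] = 13+2 = 15 → [1, 7, 9, 11, 13, 15, 1]
k=6: 1<15, seq[6] = 15+2 = 17 → [1, 7, 9, 11, 13, 15, 17]

[1, 7, 9, 11, 13, 15, 17]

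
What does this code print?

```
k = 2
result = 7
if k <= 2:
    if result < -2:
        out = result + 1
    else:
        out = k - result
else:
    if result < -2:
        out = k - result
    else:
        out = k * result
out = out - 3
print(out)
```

-8

k=2, result=7
k <= 2 is True; result < -2 is False
→ out = k - result = -5
out = (-5)-3 = -8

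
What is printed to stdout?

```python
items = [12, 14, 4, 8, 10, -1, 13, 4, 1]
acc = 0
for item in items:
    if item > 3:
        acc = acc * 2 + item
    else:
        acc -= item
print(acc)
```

item=12: >3, acc = 0*2+12 = 12
item=14: >3, acc = 12*2+14 = 38
item=4: >3, acc = 38*2+4 = 80
item=8: >3, acc = 80*2+8 = 168
item=10: >3, acc = 168*2+10 = 346
item=-1: not >3, acc = 346-(-1) = 347
item=13: >3, acc = 347*2+13 = 707
item=4: >3, acc = 707*2+4 = 1418
item=1: not >3, acc = 1418-1 = 1417

1417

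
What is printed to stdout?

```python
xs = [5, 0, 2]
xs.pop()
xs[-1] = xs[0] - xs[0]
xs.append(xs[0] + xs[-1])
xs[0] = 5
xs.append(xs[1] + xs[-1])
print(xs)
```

[5, 0, 5, 5]

pop() removes 2 → [5, 0]
xs[-1] = xs[0]-xs[0] = 5-5 = 0 → [5, 0]
append xs[0]+xs[-1] = 5+0 = 5 → [5, 0, 5]
xs[0] = 5 → [5, 0, 5]
append xs[1]+xs[-1] = 0+5 = 5 → [5, 0, 5, 5]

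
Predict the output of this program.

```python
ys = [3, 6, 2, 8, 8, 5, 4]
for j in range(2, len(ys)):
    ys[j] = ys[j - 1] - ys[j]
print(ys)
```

j=2: ys[2] = 6-2 = 4 → [3, 6, 4, 8, 8, 5, 4]
j=3: ys[3] = 4-8 = -4 → [3, 6, 4, -4, 8, 5, 4]
j=4: ys[4] = (-4)-8 = -12 → [3, 6, 4, -4, -12, 5, 4]
j=5: ys[5] = (-12)-5 = -17 → [3, 6, 4, -4, -12, -17, 4]
j=6: ys[6] = (-17)-4 = -21 → [3, 6, 4, -4, -12, -17, -21]

[3, 6, 4, -4, -12, -17, -21]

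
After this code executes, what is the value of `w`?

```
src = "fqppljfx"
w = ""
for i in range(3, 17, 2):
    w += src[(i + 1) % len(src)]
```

'lffplff'

i=3: add src[4]='l' → 'l'
i=5: add src[6]='f' → 'lf'
i=7: add src[0]='f' → 'lff'
i=9: add src[2]='p' → 'lffp'
i=11: add src[4]='l' → 'lffpl'
i=13: add src[6]='f' → 'lffplf'
i=15: add src[0]='f' → 'lffplff'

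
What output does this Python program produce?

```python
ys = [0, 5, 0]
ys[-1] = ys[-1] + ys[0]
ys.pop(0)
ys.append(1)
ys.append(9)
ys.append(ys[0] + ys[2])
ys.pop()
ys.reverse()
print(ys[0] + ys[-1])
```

ys[-1] = ys[-1]+ys[0] = 0+0 = 0 → [0, 5, 0]
pop(0) removes 0 → [5, 0]
append 1 → [5, 0, 1]
append 9 → [5, 0, 1, 9]
append ys[0]+ys[2] = 5+1 = 6 → [5, 0, 1, 9, 6]
pop() removes 6 → [5, 0, 1, 9]
reverse → [9, 1, 0, 5]
ys[0]+ys[-1] = 9+5 = 14

14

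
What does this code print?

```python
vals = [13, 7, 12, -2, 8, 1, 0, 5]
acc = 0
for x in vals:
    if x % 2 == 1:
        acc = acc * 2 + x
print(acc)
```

139

x=13: odd, acc = 0*2+13 = 13
x=7: odd, acc = 13*2+7 = 33
x=12: not odd
x=-2: not odd
x=8: not odd
x=1: odd, acc = 33*2+1 = 67
x=0: not odd
x=5: odd, acc = 67*2+5 = 139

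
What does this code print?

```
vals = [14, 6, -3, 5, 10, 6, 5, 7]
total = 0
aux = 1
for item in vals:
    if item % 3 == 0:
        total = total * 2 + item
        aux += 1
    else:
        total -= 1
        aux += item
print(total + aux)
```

item=14: not %3==0, total = 0-1 = -1; aux=15
item=6: %3==0, total = (-1)*2+6 = 4; aux=16
item=-3: %3==0, total = 4*2+(-3) = 5; aux=17
item=5: not %3==0, total = 5-1 = 4; aux=22
item=10: not %3==0, total = 4-1 = 3; aux=32
item=6: %3==0, total = 3*2+6 = 12; aux=33
item=5: not %3==0, total = 12-1 = 11; aux=38
item=7: not %3==0, total = 11-1 = 10; aux=45
total+aux = 10+45 = 55

55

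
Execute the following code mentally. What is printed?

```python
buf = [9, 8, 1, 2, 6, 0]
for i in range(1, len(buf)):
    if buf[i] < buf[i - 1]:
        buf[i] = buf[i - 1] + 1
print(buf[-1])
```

i=1: 8<9, buf[1] = 9+1 = 10 → [9, 10, 1, 2, 6, 0]
i=2: 1<10, buf[2] = 10+1 = 11 → [9, 10, 11, 2, 6, 0]
i=3: 2<11, buf[3] = 11+1 = 12 → [9, 10, 11, 12, 6, 0]
i=4: 6<12, buf[4] = 12+1 = 13 → [9, 10, 11, 12, 13, 0]
i=5: 0<13, buf[5] = 13+1 = 14 → [9, 10, 11, 12, 13, 14]

14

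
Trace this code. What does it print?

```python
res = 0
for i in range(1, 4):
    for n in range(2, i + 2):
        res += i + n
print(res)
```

i=1,n=2: res = 0+3 = 3
i=2,n=2: res = 3+4 = 7
i=2,n=3: res = 7+5 = 12
i=3,n=2: res = 12+5 = 17
i=3,n=3: res = 17+6 = 23
i=3,n=4: res = 23+7 = 30

30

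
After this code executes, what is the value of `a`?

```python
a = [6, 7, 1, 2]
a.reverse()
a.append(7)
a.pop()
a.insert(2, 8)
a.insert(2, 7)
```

[2, 1, 7, 8, 7, 6]

reverse → [2, 1, 7, 6]
append 7 → [2, 1, 7, 6, 7]
pop() removes 7 → [2, 1, 7, 6]
insert 8 at 2 → [2, 1, 8, 7, 6]
insert 7 at 2 → [2, 1, 7, 8, 7, 6]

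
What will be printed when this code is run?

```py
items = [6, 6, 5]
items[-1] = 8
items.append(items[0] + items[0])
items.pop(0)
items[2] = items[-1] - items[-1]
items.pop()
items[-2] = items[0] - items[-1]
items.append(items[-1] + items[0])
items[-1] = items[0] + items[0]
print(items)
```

items[-1] = 8 → [6, 6, 8]
append items[0]+items[0] = 6+6 = 12 → [6, 6, 8, 12]
pop(0) removes 6 → [6, 8, 12]
items[2] = items[-1]-items[-1] = 12-12 = 0 → [6, 8, 0]
pop() removes 0 → [6, 8]
items[-2] = items[0]-items[-1] = 6-8 = -2 → [-2, 8]
append items[-1]+items[0] = 8+(-2) = 6 → [-2, 8, 6]
items[-1] = items[0]+items[0] = (-2)+(-2) = -4 → [-2, 8, -4]

[-2, 8, -4]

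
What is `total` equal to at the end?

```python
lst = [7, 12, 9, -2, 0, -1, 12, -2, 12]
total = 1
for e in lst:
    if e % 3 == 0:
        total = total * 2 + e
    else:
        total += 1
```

e=7: not %3==0, total = 1+1 = 2
e=12: %3==0, total = 2*2+12 = 16
e=9: %3==0, total = 16*2+9 = 41
e=-2: not %3==0, total = 41+1 = 42
e=0: %3==0, total = 42*2+0 = 84
e=-1: not %3==0, total = 84+1 = 85
e=12: %3==0, total = 85*2+12 = 182
e=-2: not %3==0, total = 182+1 = 183
e=12: %3==0, total = 183*2+12 = 378

378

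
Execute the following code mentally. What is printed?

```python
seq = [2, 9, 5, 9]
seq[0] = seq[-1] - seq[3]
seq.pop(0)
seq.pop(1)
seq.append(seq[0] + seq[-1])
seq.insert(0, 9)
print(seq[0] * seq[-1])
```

162

seq[0] = seq[-1]-seq[3] = 9-9 = 0 → [0, 9, 5, 9]
pop(0) removes 0 → [9, 5, 9]
pop(1) removes 5 → [9, 9]
append seq[0]+seq[-1] = 9+9 = 18 → [9, 9, 18]
insert 9 at 0 → [9, 9, 9, 18]
seq[0]*seq[-1] = 9*18 = 162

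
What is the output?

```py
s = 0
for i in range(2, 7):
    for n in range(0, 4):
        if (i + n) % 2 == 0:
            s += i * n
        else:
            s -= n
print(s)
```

40

i=2,n=0: even sum, s = 0+0 = 0
i=2,n=1: odd sum, s = 0-1 = -1
i=2,n=2: even sum, s = (-1)+4 = 3
i=2,n=3: odd sum, s = 3-3 = 0
i=3,n=0: odd sum, s = 0-0 = 0
i=3,n=1: even sum, s = 0+3 = 3
i=3,n=2: odd sum, s = 3-2 = 1
i=3,n=3: even sum, s = 1+9 = 10
i=4,n=0: even sum, s = 10+0 = 10
i=4,n=1: odd sum, s = 10-1 = 9
i=4,n=2: even sum, s = 9+8 = 17
i=4,n=3: odd sum, s = 17-3 = 14
i=5,n=0: odd sum, s = 14-0 = 14
i=5,n=1: even sum, s = 14+5 = 19
i=5,n=2: odd sum, s = 19-2 = 17
i=5,n=3: even sum, s = 17+15 = 32
i=6,n=0: even sum, s = 32+0 = 32
i=6,n=1: odd sum, s = 32-1 = 31
i=6,n=2: even sum, s = 31+12 = 43
i=6,n=3: odd sum, s = 43-3 = 40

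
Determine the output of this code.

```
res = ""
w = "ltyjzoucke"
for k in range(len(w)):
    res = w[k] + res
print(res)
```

k=0: prepend 'l' → 'l'
k=1: prepend 't' → 'tl'
k=2: prepend 'y' → 'ytl'
k=3: prepend 'j' → 'jytl'
k=4: prepend 'z' → 'zjytl'
k=5: prepend 'o' → 'ozjytl'
k=6: prepend 'u' → 'uozjytl'
k=7: prepend 'c' → 'cuozjytl'
k=8: prepend 'k' → 'kcuozjytl'
k=9: prepend 'e' → 'ekcuozjytl'

ekcuozjytl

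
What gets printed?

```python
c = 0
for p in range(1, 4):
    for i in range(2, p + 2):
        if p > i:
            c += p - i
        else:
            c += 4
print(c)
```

p=1,i=2: not 1>2, c = 0+4 = 4
p=2,i=2: not 2>2, c = 4+4 = 8
p=2,i=3: not 2>3, c = 8+4 = 12
p=3,i=2: 3>2, c = 12+1 = 13
p=3,i=3: not 3>3, c = 13+4 = 17
p=3,i=4: not 3>4, c = 17+4 = 21

21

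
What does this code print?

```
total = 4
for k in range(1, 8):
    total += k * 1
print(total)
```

k=1: total = 4+1*1 = 5
k=2: total = 5+2*1 = 7
k=3: total = 7+3*1 = 10
k=4: total = 10+4*1 = 14
k=5: total = 14+5*1 = 19
k=6: total = 19+6*1 = 25
k=7: total = 25+7*1 = 32

32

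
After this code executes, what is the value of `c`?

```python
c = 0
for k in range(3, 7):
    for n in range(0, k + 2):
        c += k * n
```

363

k=3,n=0: c = 0+0 = 0
k=3,n=1: c = 0+3 = 3
k=3,n=2: c = 3+6 = 9
k=3,n=3: c = 9+9 = 18
k=3,n=4: c = 18+12 = 30
k=4,n=0: c = 30+0 = 30
k=4,n=1: c = 30+4 = 34
k=4,n=2: c = 34+8 = 42
k=4,n=3: c = 42+12 = 54
k=4,n=4: c = 54+16 = 70
k=4,n=5: c = 70+20 = 90
k=5,n=0: c = 90+0 = 90
k=5,n=1: c = 90+5 = 95
k=5,n=2: c = 95+10 = 105
k=5,n=3: c = 105+15 = 120
k=5,n=4: c = 120+20 = 140
k=5,n=5: c = 140+25 = 165
k=5,n=6: c = 165+30 = 195
k=6,n=0: c = 195+0 = 195
k=6,n=1: c = 195+6 = 201
k=6,n=2: c = 201+12 = 213
k=6,n=3: c = 213+18 = 231
k=6,n=4: c = 231+24 = 255
k=6,n=5: c = 255+30 = 285
k=6,n=6: c = 285+36 = 321
k=6,n=7: c = 321+42 = 363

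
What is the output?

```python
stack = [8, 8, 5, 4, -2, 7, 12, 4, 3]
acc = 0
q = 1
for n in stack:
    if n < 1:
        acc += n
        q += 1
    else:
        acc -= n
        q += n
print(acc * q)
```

n=8: not <1, acc = 0-8 = -8; q=9
n=8: not <1, acc = (-8)-8 = -16; q=17
n=5: not <1, acc = (-16)-5 = -21; q=22
n=4: not <1, acc = (-21)-4 = -25; q=26
n=-2: <1, acc = (-25)+(-2) = -27; q=27
n=7: not <1, acc = (-27)-7 = -34; q=34
n=12: not <1, acc = (-34)-12 = -46; q=46
n=4: not <1, acc = (-46)-4 = -50; q=50
n=3: not <1, acc = (-50)-3 = -53; q=53
acc*q = (-53)*53 = -2809

-2809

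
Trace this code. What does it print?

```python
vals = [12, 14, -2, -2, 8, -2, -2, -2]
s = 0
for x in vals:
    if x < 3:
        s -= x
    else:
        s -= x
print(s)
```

-24

x=12: not <3, s = 0-12 = -12
x=14: not <3, s = (-12)-14 = -26
x=-2: <3, s = (-26)-(-2) = -24
x=-2: <3, s = (-24)-(-2) = -22
x=8: not <3, s = (-22)-8 = -30
x=-2: <3, s = (-30)-(-2) = -28
x=-2: <3, s = (-28)-(-2) = -26
x=-2: <3, s = (-26)-(-2) = -24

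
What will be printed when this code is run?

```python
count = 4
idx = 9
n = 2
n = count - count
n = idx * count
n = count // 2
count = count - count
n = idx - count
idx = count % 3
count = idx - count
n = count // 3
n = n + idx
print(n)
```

0

n = 4-4 = 0
n = 9*4 = 36
n = 4//2 = 2
count = 4-4 = 0
n = 9-0 = 9
idx = 0%3 = 0
count = 0-0 = 0
n = 0//3 = 0
n = 0+0 = 0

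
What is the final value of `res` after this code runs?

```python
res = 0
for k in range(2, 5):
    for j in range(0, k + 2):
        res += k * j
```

102

k=2,j=0: res = 0+0 = 0
k=2,j=1: res = 0+2 = 2
k=2,j=2: res = 2+4 = 6
k=2,j=3: res = 6+6 = 12
k=3,j=0: res = 12+0 = 12
k=3,j=1: res = 12+3 = 15
k=3,j=2: res = 15+6 = 21
k=3,j=3: res = 21+9 = 30
k=3,j=4: res = 30+12 = 42
k=4,j=0: res = 42+0 = 42
k=4,j=1: res = 42+4 = 46
k=4,j=2: res = 46+8 = 54
k=4,j=3: res = 54+12 = 66
k=4,j=4: res = 66+16 = 82
k=4,j=5: res = 82+20 = 102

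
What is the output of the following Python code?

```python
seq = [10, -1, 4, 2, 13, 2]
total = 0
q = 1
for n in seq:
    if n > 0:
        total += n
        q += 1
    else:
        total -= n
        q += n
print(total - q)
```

27

n=10: >0, total = 0+10 = 10; q=2
n=-1: not >0, total = 10-(-1) = 11; q=1
n=4: >0, total = 11+4 = 15; q=2
n=2: >0, total = 15+2 = 17; q=3
n=13: >0, total = 17+13 = 30; q=4
n=2: >0, total = 30+2 = 32; q=5
total-q = 32-5 = 27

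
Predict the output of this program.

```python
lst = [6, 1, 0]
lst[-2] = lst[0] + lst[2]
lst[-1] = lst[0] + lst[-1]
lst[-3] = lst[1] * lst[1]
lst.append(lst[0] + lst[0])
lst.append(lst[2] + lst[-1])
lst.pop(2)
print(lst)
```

lst[-2] = lst[0]+lst[2] = 6+0 = 6 → [6, 6, 0]
lst[-1] = lst[0]+lst[-1] = 6+0 = 6 → [6, 6, 6]
lst[-3] = lst[1]*lst[1] = 6*6 = 36 → [36, 6, 6]
append lst[0]+lst[0] = 36+36 = 72 → [36, 6, 6, 72]
append lst[2]+lst[-1] = 6+72 = 78 → [36, 6, 6, 72, 78]
pop(2) removes 6 → [36, 6, 72, 78]

[36, 6, 72, 78]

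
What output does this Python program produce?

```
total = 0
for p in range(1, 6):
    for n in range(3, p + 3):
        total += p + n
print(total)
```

p=1,n=3: total = 0+4 = 4
p=2,n=3: total = 4+5 = 9
p=2,n=4: total = 9+6 = 15
p=3,n=3: total = 15+6 = 21
p=3,n=4: total = 21+7 = 28
p=3,n=5: total = 28+8 = 36
p=4,n=3: total = 36+7 = 43
p=4,n=4: total = 43+8 = 51
p=4,n=5: total = 51+9 = 60
p=4,n=6: total = 60+10 = 70
p=5,n=3: total = 70+8 = 78
p=5,n=4: total = 78+9 = 87
p=5,n=5: total = 87+10 = 97
p=5,n=6: total = 97+11 = 108
p=5,n=7: total = 108+12 = 120

120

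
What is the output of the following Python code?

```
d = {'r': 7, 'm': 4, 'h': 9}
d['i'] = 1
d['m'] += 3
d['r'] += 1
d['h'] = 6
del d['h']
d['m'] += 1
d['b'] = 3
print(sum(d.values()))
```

20

d['i'] = 1 → {'r': 7, 'm': 4, 'h': 9, 'i': 1}
d['m'] = 4+3 = 7 → {'r': 7, 'm': 7, 'h': 9, 'i': 1}
d['r'] = 7+1 = 8 → {'r': 8, 'm': 7, 'h': 9, 'i': 1}
d['h'] = 6 → {'r': 8, 'm': 7, 'h': 6, 'i': 1}
del 'h' → {'r': 8, 'm': 7, 'i': 1}
d['m'] = 7+1 = 8 → {'r': 8, 'm': 8, 'i': 1}
d['b'] = 3 → {'r': 8, 'm': 8, 'i': 1, 'b': 3}
sum of values = 20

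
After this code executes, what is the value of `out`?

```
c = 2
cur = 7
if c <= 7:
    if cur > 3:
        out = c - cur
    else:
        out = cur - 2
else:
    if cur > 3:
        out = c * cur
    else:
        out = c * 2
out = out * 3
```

c=2, cur=7
c <= 7 is True; cur > 3 is True
→ out = c - cur = -5
out = (-5)*3 = -15

-15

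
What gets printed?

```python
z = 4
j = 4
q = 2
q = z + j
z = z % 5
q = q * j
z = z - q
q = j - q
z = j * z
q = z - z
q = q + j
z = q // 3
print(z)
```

q = 4+4 = 8
z = 4%5 = 4
q = 8*4 = 32
z = 4-32 = -28
q = 4-32 = -28
z = 4*(-28) = -112
q = (-112)-(-112) = 0
q = 0+4 = 4
z = 4//3 = 1

1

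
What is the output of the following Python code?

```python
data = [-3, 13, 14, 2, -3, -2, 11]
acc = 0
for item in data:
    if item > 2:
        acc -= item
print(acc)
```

item=-3: not >2
item=13: >2, acc = 0-13 = -13
item=14: >2, acc = (-13)-14 = -27
item=2: not >2
item=-3: not >2
item=-2: not >2
item=11: >2, acc = (-27)-11 = -38

-38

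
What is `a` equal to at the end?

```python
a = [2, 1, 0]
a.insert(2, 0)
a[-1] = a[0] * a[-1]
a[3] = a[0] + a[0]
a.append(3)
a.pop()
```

insert 0 at 2 → [2, 1, 0, 0]
a[-1] = a[0]*a[-1] = 2*0 = 0 → [2, 1, 0, 0]
a[3] = a[0]+a[0] = 2+2 = 4 → [2, 1, 0, 4]
append 3 → [2, 1, 0, 4, 3]
pop() removes 3 → [2, 1, 0, 4]

[2, 1, 0, 4]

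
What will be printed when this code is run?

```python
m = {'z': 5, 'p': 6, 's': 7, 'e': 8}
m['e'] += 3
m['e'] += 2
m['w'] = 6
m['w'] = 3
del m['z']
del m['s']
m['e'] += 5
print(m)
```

m['e'] = 8+3 = 11 → {'z': 5, 'p': 6, 's': 7, 'e': 11}
m['e'] = 11+2 = 13 → {'z': 5, 'p': 6, 's': 7, 'e': 13}
m['w'] = 6 → {'z': 5, 'p': 6, 's': 7, 'e': 13, 'w': 6}
m['w'] = 3 → {'z': 5, 'p': 6, 's': 7, 'e': 13, 'w': 3}
del 'z' → {'p': 6, 's': 7, 'e': 13, 'w': 3}
del 's' → {'p': 6, 'e': 13, 'w': 3}
m['e'] = 13+5 = 18 → {'p': 6, 'e': 18, 'w': 3}

{'p': 6, 'e': 18, 'w': 3}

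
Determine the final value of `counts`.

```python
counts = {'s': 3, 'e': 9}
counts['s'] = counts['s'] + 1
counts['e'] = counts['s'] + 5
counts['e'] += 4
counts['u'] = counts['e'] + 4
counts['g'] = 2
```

counts['s'] = counts['s']+1 = 4 → {'s': 4, 'e': 9}
counts['e'] = counts['s']+5 = 9 → {'s': 4, 'e': 9}
counts['e'] = 9+4 = 13 → {'s': 4, 'e': 13}
counts['u'] = counts['e']+4 = 17 → {'s': 4, 'e': 13, 'u': 17}
counts['g'] = 2 → {'s': 4, 'e': 13, 'u': 17, 'g': 2}

{'s': 4, 'e': 13, 'u': 17, 'g': 2}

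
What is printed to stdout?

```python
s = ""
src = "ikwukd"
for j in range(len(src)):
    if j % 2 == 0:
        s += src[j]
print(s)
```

iwk

j=0: add 'i' → 'i'
j=1: skip
j=2: add 'w' → 'iw'
j=3: skip
j=4: add 'k' → 'iwk'
j=5: skip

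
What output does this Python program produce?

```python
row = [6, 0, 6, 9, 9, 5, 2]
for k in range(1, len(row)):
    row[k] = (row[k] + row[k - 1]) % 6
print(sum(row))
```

k=1: row[1] = (0+6)%6 = 0 → [6, 0, 6, 9, 9, 5, 2]
k=2: row[2] = (6+0)%6 = 0 → [6, 0, 0, 9, 9, 5, 2]
k=3: row[3] = (9+0)%6 = 3 → [6, 0, 0, 3, 9, 5, 2]
k=4: row[4] = (9+3)%6 = 0 → [6, 0, 0, 3, 0, 5, 2]
k=5: row[5] = (5+0)%6 = 5 → [6, 0, 0, 3, 0, 5, 2]
k=6: row[6] = (2+5)%6 = 1 → [6, 0, 0, 3, 0, 5, 1]
sum = 15

15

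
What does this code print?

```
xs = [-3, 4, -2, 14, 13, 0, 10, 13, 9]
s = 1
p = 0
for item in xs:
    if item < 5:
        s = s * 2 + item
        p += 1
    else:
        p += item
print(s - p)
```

item=-3: <5, s = 1*2+(-3) = -1; p=1
item=4: <5, s = (-1)*2+4 = 2; p=2
item=-2: <5, s = 2*2+(-2) = 2; p=3
item=14: not <5; p=17
item=13: not <5; p=30
item=0: <5, s = 2*2+0 = 4; p=31
item=10: not <5; p=41
item=13: not <5; p=54
item=9: not <5; p=63
s-p = 4-63 = -59

-59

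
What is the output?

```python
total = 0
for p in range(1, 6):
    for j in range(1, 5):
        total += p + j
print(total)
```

110

p=1,j=1: total = 0+2 = 2
p=1,j=2: total = 2+3 = 5
p=1,j=3: total = 5+4 = 9
p=1,j=4: total = 9+5 = 14
p=2,j=1: total = 14+3 = 17
p=2,j=2: total = 17+4 = 21
p=2,j=3: total = 21+5 = 26
p=2,j=4: total = 26+6 = 32
p=3,j=1: total = 32+4 = 36
p=3,j=2: total = 36+5 = 41
p=3,j=3: total = 41+6 = 47
p=3,j=4: total = 47+7 = 54
p=4,j=1: total = 54+5 = 59
p=4,j=2: total = 59+6 = 65
p=4,j=3: total = 65+7 = 72
p=4,j=4: total = 72+8 = 80
p=5,j=1: total = 80+6 = 86
p=5,j=2: total = 86+7 = 93
p=5,j=3: total = 93+8 = 101
p=5,j=4: total = 101+9 = 110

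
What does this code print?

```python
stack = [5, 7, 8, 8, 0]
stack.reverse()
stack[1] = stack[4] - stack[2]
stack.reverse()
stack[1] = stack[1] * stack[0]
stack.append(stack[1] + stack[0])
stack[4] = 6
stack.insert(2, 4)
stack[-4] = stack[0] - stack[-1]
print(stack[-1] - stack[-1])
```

reverse → [0, 8, 8, 7, 5]
stack[1] = stack[4]-stack[2] = 5-8 = -3 → [0, -3, 8, 7, 5]
reverse → [5, 7, 8, -3, 0]
stack[1] = stack[1]*stack[0] = 7*5 = 35 → [5, 35, 8, -3, 0]
append stack[1]+stack[0] = 35+5 = 40 → [5, 35, 8, -3, 0, 40]
stack[4] = 6 → [5, 35, 8, -3, 6, 40]
insert 4 at 2 → [5, 35, 4, 8, -3, 6, 40]
stack[-4] = stack[0]-stack[-1] = 5-40 = -35 → [5, 35, 4, -35, -3, 6, 40]
stack[-1]-stack[-1] = 40-40 = 0

0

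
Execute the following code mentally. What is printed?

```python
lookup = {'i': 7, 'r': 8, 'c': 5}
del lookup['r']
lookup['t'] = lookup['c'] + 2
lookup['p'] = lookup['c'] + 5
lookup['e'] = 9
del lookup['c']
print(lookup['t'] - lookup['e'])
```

del 'r' → {'i': 7, 'c': 5}
lookup['t'] = lookup['c']+2 = 7 → {'i': 7, 'c': 5, 't': 7}
lookup['p'] = lookup['c']+5 = 10 → {'i': 7, 'c': 5, 't': 7, 'p': 10}
lookup['e'] = 9 → {'i': 7, 'c': 5, 't': 7, 'p': 10, 'e': 9}
del 'c' → {'i': 7, 't': 7, 'p': 10, 'e': 9}
lookup['t']-lookup['e'] = 7-9 = -2

-2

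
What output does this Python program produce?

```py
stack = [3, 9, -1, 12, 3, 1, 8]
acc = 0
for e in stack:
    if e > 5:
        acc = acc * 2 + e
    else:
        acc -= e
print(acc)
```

e=3: not >5, acc = 0-3 = -3
e=9: >5, acc = (-3)*2+9 = 3
e=-1: not >5, acc = 3-(-1) = 4
e=12: >5, acc = 4*2+12 = 20
e=3: not >5, acc = 20-3 = 17
e=1: not >5, acc = 17-1 = 16
e=8: >5, acc = 16*2+8 = 40

40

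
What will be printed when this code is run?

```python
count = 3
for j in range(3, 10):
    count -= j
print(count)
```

-39

j=3: count = 3-3 = 0
j=4: count = 0-4 = -4
j=5: count = (-4)-5 = -9
j=6: count = (-9)-6 = -15
j=7: count = (-15)-7 = -22
j=8: count = (-22)-8 = -30
j=9: count = (-30)-9 = -39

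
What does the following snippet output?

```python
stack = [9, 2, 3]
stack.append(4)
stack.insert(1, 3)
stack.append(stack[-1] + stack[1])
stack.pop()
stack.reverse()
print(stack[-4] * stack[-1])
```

append 4 → [9, 2, 3, 4]
insert 3 at 1 → [9, 3, 2, 3, 4]
append stack[-1]+stack[1] = 4+3 = 7 → [9, 3, 2, 3, 4, 7]
pop() removes 7 → [9, 3, 2, 3, 4]
reverse → [4, 3, 2, 3, 9]
stack[-4]*stack[-1] = 3*9 = 27

27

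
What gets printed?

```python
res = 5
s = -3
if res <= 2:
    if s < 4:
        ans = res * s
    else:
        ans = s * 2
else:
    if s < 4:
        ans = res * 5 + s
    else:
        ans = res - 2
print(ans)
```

22

res=5, s=-3
res <= 2 is False; s < 4 is True
→ ans = res * 5 + s = 22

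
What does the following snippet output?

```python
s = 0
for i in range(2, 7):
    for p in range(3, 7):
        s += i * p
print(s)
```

i=2,p=3: s = 0+6 = 6
i=2,p=4: s = 6+8 = 14
i=2,p=5: s = 14+10 = 24
i=2,p=6: s = 24+12 = 36
i=3,p=3: s = 36+9 = 45
i=3,p=4: s = 45+12 = 57
i=3,p=5: s = 57+15 = 72
i=3,p=6: s = 72+18 = 90
i=4,p=3: s = 90+12 = 102
i=4,p=4: s = 102+16 = 118
i=4,p=5: s = 118+20 = 138
i=4,p=6: s = 138+24 = 162
i=5,p=3: s = 162+15 = 177
i=5,p=4: s = 177+20 = 197
i=5,p=5: s = 197+25 = 222
i=5,p=6: s = 222+30 = 252
i=6,p=3: s = 252+18 = 270
i=6,p=4: s = 270+24 = 294
i=6,p=5: s = 294+30 = 324
i=6,p=6: s = 324+36 = 360

360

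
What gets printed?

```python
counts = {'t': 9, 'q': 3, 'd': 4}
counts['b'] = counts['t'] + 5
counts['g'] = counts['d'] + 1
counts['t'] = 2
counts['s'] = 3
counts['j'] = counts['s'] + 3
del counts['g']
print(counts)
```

{'t': 2, 'q': 3, 'd': 4, 'b': 14, 's': 3, 'j': 6}

counts['b'] = counts['t']+5 = 14 → {'t': 9, 'q': 3, 'd': 4, 'b': 14}
counts['g'] = counts['d']+1 = 5 → {'t': 9, 'q': 3, 'd': 4, 'b': 14, 'g': 5}
counts['t'] = 2 → {'t': 2, 'q': 3, 'd': 4, 'b': 14, 'g': 5}
counts['s'] = 3 → {'t': 2, 'q': 3, 'd': 4, 'b': 14, 'g': 5, 's': 3}
counts['j'] = counts['s']+3 = 6 → {'t': 2, 'q': 3, 'd': 4, 'b': 14, 'g': 5, 's': 3, 'j': 6}
del 'g' → {'t': 2, 'q': 3, 'd': 4, 'b': 14, 's': 3, 'j': 6}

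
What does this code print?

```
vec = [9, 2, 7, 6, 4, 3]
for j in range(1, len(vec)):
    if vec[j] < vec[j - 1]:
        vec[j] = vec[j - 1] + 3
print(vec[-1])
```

j=1: 2<9, vec[1] = 9+3 = 12 → [9, 12, 7, 6, 4, 3]
j=2: 7<12, vec[2] = 12+3 = 15 → [9, 12, 15, 6, 4, 3]
j=3: 6<15, vec[3] = 15+3 = 18 → [9, 12, 15, 18, 4, 3]
j=4: 4<18, vec[4] = 18+3 = 21 → [9, 12, 15, 18, 21, 3]
j=5: 3<21, vec[5] = 21+3 = 24 → [9, 12, 15, 18, 21, 24]

24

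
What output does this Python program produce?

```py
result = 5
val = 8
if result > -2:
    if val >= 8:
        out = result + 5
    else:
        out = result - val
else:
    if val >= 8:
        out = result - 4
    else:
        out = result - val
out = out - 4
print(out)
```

6

result=5, val=8
result > -2 is True; val >= 8 is True
→ out = result + 5 = 10
out = 10-4 = 6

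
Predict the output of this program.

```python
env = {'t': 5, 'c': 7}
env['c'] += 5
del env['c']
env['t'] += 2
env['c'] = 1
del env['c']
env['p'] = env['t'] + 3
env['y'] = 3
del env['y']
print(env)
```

env['c'] = 7+5 = 12 → {'t': 5, 'c': 12}
del 'c' → {'t': 5}
env['t'] = 5+2 = 7 → {'t': 7}
env['c'] = 1 → {'t': 7, 'c': 1}
del 'c' → {'t': 7}
env['p'] = env['t']+3 = 10 → {'t': 7, 'p': 10}
env['y'] = 3 → {'t': 7, 'p': 10, 'y': 3}
del 'y' → {'t': 7, 'p': 10}

{'t': 7, 'p': 10}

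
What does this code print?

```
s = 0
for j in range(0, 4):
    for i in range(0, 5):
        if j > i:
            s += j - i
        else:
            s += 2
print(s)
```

38

j=0,i=0: not 0>0, s = 0+2 = 2
j=0,i=1: not 0>1, s = 2+2 = 4
j=0,i=2: not 0>2, s = 4+2 = 6
j=0,i=3: not 0>3, s = 6+2 = 8
j=0,i=4: not 0>4, s = 8+2 = 10
j=1,i=0: 1>0, s = 10+1 = 11
j=1,i=1: not 1>1, s = 11+2 = 13
j=1,i=2: not 1>2, s = 13+2 = 15
j=1,i=3: not 1>3, s = 15+2 = 17
j=1,i=4: not 1>4, s = 17+2 = 19
j=2,i=0: 2>0, s = 19+2 = 21
j=2,i=1: 2>1, s = 21+1 = 22
j=2,i=2: not 2>2, s = 22+2 = 24
j=2,i=3: not 2>3, s = 24+2 = 26
j=2,i=4: not 2>4, s = 26+2 = 28
j=3,i=0: 3>0, s = 28+3 = 31
j=3,i=1: 3>1, s = 31+2 = 33
j=3,i=2: 3>2, s = 33+1 = 34
j=3,i=3: not 3>3, s = 34+2 = 36
j=3,i=4: not 3>4, s = 36+2 = 38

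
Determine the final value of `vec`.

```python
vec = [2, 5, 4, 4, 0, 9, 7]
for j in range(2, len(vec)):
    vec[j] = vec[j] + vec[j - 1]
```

[2, 5, 9, 13, 13, 22, 29]

j=2: vec[2] = 4+5 = 9 → [2, 5, 9, 4, 0, 9, 7]
j=3: vec[3] = 4+9 = 13 → [2, 5, 9, 13, 0, 9, 7]
j=4: vec[4] = 0+13 = 13 → [2, 5, 9, 13, 13, 9, 7]
j=5: vec[5] = 9+13 = 22 → [2, 5, 9, 13, 13, 22, 7]
j=6: vec[6] = 7+22 = 29 → [2, 5, 9, 13, 13, 22, 29]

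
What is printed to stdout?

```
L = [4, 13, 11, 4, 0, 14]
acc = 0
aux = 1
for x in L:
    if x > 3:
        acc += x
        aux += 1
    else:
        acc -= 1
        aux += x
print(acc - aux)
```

39

x=4: >3, acc = 0+4 = 4; aux=2
x=13: >3, acc = 4+13 = 17; aux=3
x=11: >3, acc = 17+11 = 28; aux=4
x=4: >3, acc = 28+4 = 32; aux=5
x=0: not >3, acc = 32-1 = 31; aux=5
x=14: >3, acc = 31+14 = 45; aux=6
acc-aux = 45-6 = 39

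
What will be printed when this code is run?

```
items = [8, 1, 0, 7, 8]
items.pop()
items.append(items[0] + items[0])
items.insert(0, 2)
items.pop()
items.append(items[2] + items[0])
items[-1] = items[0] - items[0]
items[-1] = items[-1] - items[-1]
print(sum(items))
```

pop() removes 8 → [8, 1, 0, 7]
append items[0]+items[0] = 8+8 = 16 → [8, 1, 0, 7, 16]
insert 2 at 0 → [2, 8, 1, 0, 7, 16]
pop() removes 16 → [2, 8, 1, 0, 7]
append items[2]+items[0] = 1+2 = 3 → [2, 8, 1, 0, 7, 3]
items[-1] = items[0]-items[0] = 2-2 = 0 → [2, 8, 1, 0, 7, 0]
items[-1] = items[-1]-items[-1] = 0-0 = 0 → [2, 8, 1, 0, 7, 0]
sum = 18

18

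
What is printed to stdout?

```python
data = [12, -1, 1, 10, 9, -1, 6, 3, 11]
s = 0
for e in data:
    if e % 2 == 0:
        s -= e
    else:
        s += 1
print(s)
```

e=12: even, s = 0-12 = -12
e=-1: not even, s = (-12)+1 = -11
e=1: not even, s = (-11)+1 = -10
e=10: even, s = (-10)-10 = -20
e=9: not even, s = (-20)+1 = -19
e=-1: not even, s = (-19)+1 = -18
e=6: even, s = (-18)-6 = -24
e=3: not even, s = (-24)+1 = -23
e=11: not even, s = (-23)+1 = -22

-22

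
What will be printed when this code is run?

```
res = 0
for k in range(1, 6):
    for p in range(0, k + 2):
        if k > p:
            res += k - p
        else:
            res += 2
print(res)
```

k=1,p=0: 1>0, res = 0+1 = 1
k=1,p=1: not 1>1, res = 1+2 = 3
k=1,p=2: not 1>2, res = 3+2 = 5
k=2,p=0: 2>0, res = 5+2 = 7
k=2,p=1: 2>1, res = 7+1 = 8
k=2,p=2: not 2>2, res = 8+2 = 10
k=2,p=3: not 2>3, res = 10+2 = 12
k=3,p=0: 3>0, res = 12+3 = 15
k=3,p=1: 3>1, res = 15+2 = 17
k=3,p=2: 3>2, res = 17+1 = 18
k=3,p=3: not 3>3, res = 18+2 = 20
k=3,p=4: not 3>4, res = 20+2 = 22
k=4,p=0: 4>0, res = 22+4 = 26
k=4,p=1: 4>1, res = 26+3 = 29
k=4,p=2: 4>2, res = 29+2 = 31
k=4,p=3: 4>3, res = 31+1 = 32
k=4,p=4: not 4>4, res = 32+2 = 34
k=4,p=5: not 4>5, res = 34+2 = 36
k=5,p=0: 5>0, res = 36+5 = 41
k=5,p=1: 5>1, res = 41+4 = 45
k=5,p=2: 5>2, res = 45+3 = 48
k=5,p=3: 5>3, res = 48+2 = 50
k=5,p=4: 5>4, res = 50+1 = 51
k=5,p=5: not 5>5, res = 51+2 = 53
k=5,p=6: not 5>6, res = 53+2 = 55

55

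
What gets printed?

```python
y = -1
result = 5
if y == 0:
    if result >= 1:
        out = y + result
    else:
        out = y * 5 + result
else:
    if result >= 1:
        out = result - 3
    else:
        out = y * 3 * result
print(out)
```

y=-1, result=5
y == 0 is False; result >= 1 is True
→ out = result - 3 = 2

2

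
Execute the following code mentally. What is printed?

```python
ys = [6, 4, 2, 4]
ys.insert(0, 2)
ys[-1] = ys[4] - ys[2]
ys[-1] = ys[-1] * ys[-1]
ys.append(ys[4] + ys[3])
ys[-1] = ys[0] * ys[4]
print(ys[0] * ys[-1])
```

0

insert 2 at 0 → [2, 6, 4, 2, 4]
ys[-1] = ys[4]-ys[2] = 4-4 = 0 → [2, 6, 4, 2, 0]
ys[-1] = ys[-1]*ys[-1] = 0*0 = 0 → [2, 6, 4, 2, 0]
append ys[4]+ys[3] = 0+2 = 2 → [2, 6, 4, 2, 0, 2]
ys[-1] = ys[0]*ys[4] = 2*0 = 0 → [2, 6, 4, 2, 0, 0]
ys[0]*ys[-1] = 2*0 = 0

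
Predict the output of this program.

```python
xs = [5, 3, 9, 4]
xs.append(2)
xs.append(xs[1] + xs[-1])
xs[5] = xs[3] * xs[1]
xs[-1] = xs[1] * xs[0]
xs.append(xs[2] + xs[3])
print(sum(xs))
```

append 2 → [5, 3, 9, 4, 2]
append xs[1]+xs[-1] = 3+2 = 5 → [5, 3, 9, 4, 2, 5]
xs[5] = xs[3]*xs[1] = 4*3 = 12 → [5, 3, 9, 4, 2, 12]
xs[-1] = xs[1]*xs[0] = 3*5 = 15 → [5, 3, 9, 4, 2, 15]
append xs[2]+xs[3] = 9+4 = 13 → [5, 3, 9, 4, 2, 15, 13]
sum = 51

51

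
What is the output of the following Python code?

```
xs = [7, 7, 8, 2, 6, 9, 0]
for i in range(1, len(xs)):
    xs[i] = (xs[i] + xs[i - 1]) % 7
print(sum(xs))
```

21

i=1: xs[1] = (7+7)%7 = 0 → [7, 0, 8, 2, 6, 9, 0]
i=2: xs[2] = (8+0)%7 = 1 → [7, 0, 1, 2, 6, 9, 0]
i=3: xs[3] = (2+1)%7 = 3 → [7, 0, 1, 3, 6, 9, 0]
i=4: xs[4] = (6+3)%7 = 2 → [7, 0, 1, 3, 2, 9, 0]
i=5: xs[5] = (9+2)%7 = 4 → [7, 0, 1, 3, 2, 4, 0]
i=6: xs[6] = (0+4)%7 = 4 → [7, 0, 1, 3, 2, 4, 4]
sum = 21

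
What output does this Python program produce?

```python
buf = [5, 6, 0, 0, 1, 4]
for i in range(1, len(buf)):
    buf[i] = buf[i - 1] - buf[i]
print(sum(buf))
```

-6

i=1: buf[1] = 5-6 = -1 → [5, -1, 0, 0, 1, 4]
i=2: buf[2] = (-1)-0 = -1 → [5, -1, -1, 0, 1, 4]
i=3: buf[3] = (-1)-0 = -1 → [5, -1, -1, -1, 1, 4]
i=4: buf[4] = (-1)-1 = -2 → [5, -1, -1, -1, -2, 4]
i=5: buf[5] = (-2)-4 = -6 → [5, -1, -1, -1, -2, -6]
sum = -6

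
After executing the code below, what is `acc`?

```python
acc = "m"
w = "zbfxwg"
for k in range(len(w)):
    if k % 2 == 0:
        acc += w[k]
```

k=0: add 'z' → 'mz'
k=1: skip
k=2: add 'f' → 'mzf'
k=3: skip
k=4: add 'w' → 'mzfw'
k=5: skip

'mzfw'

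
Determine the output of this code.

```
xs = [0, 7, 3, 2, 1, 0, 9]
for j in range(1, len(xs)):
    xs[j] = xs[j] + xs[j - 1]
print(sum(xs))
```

77

j=1: xs[1] = 7+0 = 7 → [0, 7, 3, 2, 1, 0, 9]
j=2: xs[2] = 3+7 = 10 → [0, 7, 10, 2, 1, 0, 9]
j=3: xs[3] = 2+10 = 12 → [0, 7, 10, 12, 1, 0, 9]
j=4: xs[4] = 1+12 = 13 → [0, 7, 10, 12, 13, 0, 9]
j=5: xs[5] = 0+13 = 13 → [0, 7, 10, 12, 13, 13, 9]
j=6: xs[6] = 9+13 = 22 → [0, 7, 10, 12, 13, 13, 22]
sum = 77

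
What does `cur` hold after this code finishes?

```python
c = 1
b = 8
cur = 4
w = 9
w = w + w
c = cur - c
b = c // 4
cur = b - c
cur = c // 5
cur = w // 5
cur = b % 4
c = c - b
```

w = 9+9 = 18
c = 4-1 = 3
b = 3//4 = 0
cur = 0-3 = -3
cur = 3//5 = 0
cur = 18//5 = 3
cur = 0%4 = 0
c = 3-0 = 3

0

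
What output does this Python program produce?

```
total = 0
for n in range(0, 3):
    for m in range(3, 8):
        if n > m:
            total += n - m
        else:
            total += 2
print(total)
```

n=0,m=3: not 0>3, total = 0+2 = 2
n=0,m=4: not 0>4, total = 2+2 = 4
n=0,m=5: not 0>5, total = 4+2 = 6
n=0,m=6: not 0>6, total = 6+2 = 8
n=0,m=7: not 0>7, total = 8+2 = 10
n=1,m=3: not 1>3, total = 10+2 = 12
n=1,m=4: not 1>4, total = 12+2 = 14
n=1,m=5: not 1>5, total = 14+2 = 16
n=1,m=6: not 1>6, total = 16+2 = 18
n=1,m=7: not 1>7, total = 18+2 = 20
n=2,m=3: not 2>3, total = 20+2 = 22
n=2,m=4: not 2>4, total = 22+2 = 24
n=2,m=5: not 2>5, total = 24+2 = 26
n=2,m=6: not 2>6, total = 26+2 = 28
n=2,m=7: not 2>7, total = 28+2 = 30

30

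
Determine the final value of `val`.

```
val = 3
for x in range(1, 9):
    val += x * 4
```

147

x=1: val = 3+1*4 = 7
x=2: val = 7+2*4 = 15
x=3: val = 15+3*4 = 27
x=4: val = 27+4*4 = 43
x=5: val = 43+5*4 = 63
x=6: val = 63+6*4 = 87
x=7: val = 87+7*4 = 115
x=8: val = 115+8*4 = 147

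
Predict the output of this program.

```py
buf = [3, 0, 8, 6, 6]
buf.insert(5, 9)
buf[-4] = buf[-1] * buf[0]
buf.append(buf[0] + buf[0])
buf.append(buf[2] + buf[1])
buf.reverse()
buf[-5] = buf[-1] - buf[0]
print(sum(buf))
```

insert 9 at 5 → [3, 0, 8, 6, 6, 9]
buf[-4] = buf[-1]*buf[0] = 9*3 = 27 → [3, 0, 27, 6, 6, 9]
append buf[0]+buf[0] = 3+3 = 6 → [3, 0, 27, 6, 6, 9, 6]
append buf[2]+buf[1] = 27+0 = 27 → [3, 0, 27, 6, 6, 9, 6, 27]
reverse → [27, 6, 9, 6, 6, 27, 0, 3]
buf[-5] = buf[-1]-buf[0] = 3-27 = -24 → [27, 6, 9, -24, 6, 27, 0, 3]
sum = 54

54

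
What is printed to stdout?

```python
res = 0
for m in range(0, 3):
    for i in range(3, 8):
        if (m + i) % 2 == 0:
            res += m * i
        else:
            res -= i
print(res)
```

-5

m=0,i=3: odd sum, res = 0-3 = -3
m=0,i=4: even sum, res = (-3)+0 = -3
m=0,i=5: odd sum, res = (-3)-5 = -8
m=0,i=6: even sum, res = (-8)+0 = -8
m=0,i=7: odd sum, res = (-8)-7 = -15
m=1,i=3: even sum, res = (-15)+3 = -12
m=1,i=4: odd sum, res = (-12)-4 = -16
m=1,i=5: even sum, res = (-16)+5 = -11
m=1,i=6: odd sum, res = (-11)-6 = -17
m=1,i=7: even sum, res = (-17)+7 = -10
m=2,i=3: odd sum, res = (-10)-3 = -13
m=2,i=4: even sum, res = (-13)+8 = -5
m=2,i=5: odd sum, res = (-5)-5 = -10
m=2,i=6: even sum, res = (-10)+12 = 2
m=2,i=7: odd sum, res = 2-7 = -5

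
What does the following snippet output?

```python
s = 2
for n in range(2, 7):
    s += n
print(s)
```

n=2: s = 2+2 = 4
n=3: s = 4+3 = 7
n=4: s = 7+4 = 11
n=5: s = 11+5 = 16
n=6: s = 16+6 = 22

22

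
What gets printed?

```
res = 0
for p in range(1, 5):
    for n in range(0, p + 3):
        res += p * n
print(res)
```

p=1,n=0: res = 0+0 = 0
p=1,n=1: res = 0+1 = 1
p=1,n=2: res = 1+2 = 3
p=1,n=3: res = 3+3 = 6
p=2,n=0: res = 6+0 = 6
p=2,n=1: res = 6+2 = 8
p=2,n=2: res = 8+4 = 12
p=2,n=3: res = 12+6 = 18
p=2,n=4: res = 18+8 = 26
p=3,n=0: res = 26+0 = 26
p=3,n=1: res = 26+3 = 29
p=3,n=2: res = 29+6 = 35
p=3,n=3: res = 35+9 = 44
p=3,n=4: res = 44+12 = 56
p=3,n=5: res = 56+15 = 71
p=4,n=0: res = 71+0 = 71
p=4,n=1: res = 71+4 = 75
p=4,n=2: res = 75+8 = 83
p=4,n=3: res = 83+12 = 95
p=4,n=4: res = 95+16 = 111
p=4,n=5: res = 111+20 = 131
p=4,n=6: res = 131+24 = 155

155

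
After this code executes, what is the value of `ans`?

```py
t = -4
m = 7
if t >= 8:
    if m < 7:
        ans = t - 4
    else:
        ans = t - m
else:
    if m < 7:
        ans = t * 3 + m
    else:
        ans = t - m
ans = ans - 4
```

-15

t=-4, m=7
t >= 8 is False; m < 7 is False
→ ans = t - m = -11
ans = (-11)-4 = -15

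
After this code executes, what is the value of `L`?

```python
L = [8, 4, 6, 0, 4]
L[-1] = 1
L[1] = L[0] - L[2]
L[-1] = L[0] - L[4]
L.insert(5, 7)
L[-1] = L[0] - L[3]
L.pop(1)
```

[8, 6, 0, 7, 8]

L[-1] = 1 → [8, 4, 6, 0, 1]
L[1] = L[0]-L[2] = 8-6 = 2 → [8, 2, 6, 0, 1]
L[-1] = L[0]-L[4] = 8-1 = 7 → [8, 2, 6, 0, 7]
insert 7 at 5 → [8, 2, 6, 0, 7, 7]
L[-1] = L[0]-L[3] = 8-0 = 8 → [8, 2, 6, 0, 7, 8]
pop(1) removes 2 → [8, 6, 0, 7, 8]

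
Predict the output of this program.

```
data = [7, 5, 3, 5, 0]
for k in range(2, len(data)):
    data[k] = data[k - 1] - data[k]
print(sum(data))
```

8

k=2: data[2] = 5-3 = 2 → [7, 5, 2, 5, 0]
k=3: data[3] = 2-5 = -3 → [7, 5, 2, -3, 0]
k=4: data[4] = (-3)-0 = -3 → [7, 5, 2, -3, -3]
sum = 8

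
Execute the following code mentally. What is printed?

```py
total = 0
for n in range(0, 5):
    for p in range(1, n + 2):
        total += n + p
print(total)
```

75

n=0,p=1: total = 0+1 = 1
n=1,p=1: total = 1+2 = 3
n=1,p=2: total = 3+3 = 6
n=2,p=1: total = 6+3 = 9
n=2,p=2: total = 9+4 = 13
n=2,p=3: total = 13+5 = 18
n=3,p=1: total = 18+4 = 22
n=3,p=2: total = 22+5 = 27
n=3,p=3: total = 27+6 = 33
n=3,p=4: total = 33+7 = 40
n=4,p=1: total = 40+5 = 45
n=4,p=2: total = 45+6 = 51
n=4,p=3: total = 51+7 = 58
n=4,p=4: total = 58+8 = 66
n=4,p=5: total = 66+9 = 75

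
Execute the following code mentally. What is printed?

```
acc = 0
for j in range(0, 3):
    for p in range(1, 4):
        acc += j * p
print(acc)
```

j=0,p=1: acc = 0+0 = 0
j=0,p=2: acc = 0+0 = 0
j=0,p=3: acc = 0+0 = 0
j=1,p=1: acc = 0+1 = 1
j=1,p=2: acc = 1+2 = 3
j=1,p=3: acc = 3+3 = 6
j=2,p=1: acc = 6+2 = 8
j=2,p=2: acc = 8+4 = 12
j=2,p=3: acc = 12+6 = 18

18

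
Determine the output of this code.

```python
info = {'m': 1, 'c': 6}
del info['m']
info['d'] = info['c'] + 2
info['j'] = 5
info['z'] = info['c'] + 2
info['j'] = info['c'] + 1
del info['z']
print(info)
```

{'c': 6, 'd': 8, 'j': 7}

del 'm' → {'c': 6}
info['d'] = info['c']+2 = 8 → {'c': 6, 'd': 8}
info['j'] = 5 → {'c': 6, 'd': 8, 'j': 5}
info['z'] = info['c']+2 = 8 → {'c': 6, 'd': 8, 'j': 5, 'z': 8}
info['j'] = info['c']+1 = 7 → {'c': 6, 'd': 8, 'j': 7, 'z': 8}
del 'z' → {'c': 6, 'd': 8, 'j': 7}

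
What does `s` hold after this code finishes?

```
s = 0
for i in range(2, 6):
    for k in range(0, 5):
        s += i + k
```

i=2,k=0: s = 0+2 = 2
i=2,k=1: s = 2+3 = 5
i=2,k=2: s = 5+4 = 9
i=2,k=3: s = 9+5 = 14
i=2,k=4: s = 14+6 = 20
i=3,k=0: s = 20+3 = 23
i=3,k=1: s = 23+4 = 27
i=3,k=2: s = 27+5 = 32
i=3,k=3: s = 32+6 = 38
i=3,k=4: s = 38+7 = 45
i=4,k=0: s = 45+4 = 49
i=4,k=1: s = 49+5 = 54
i=4,k=2: s = 54+6 = 60
i=4,k=3: s = 60+7 = 67
i=4,k=4: s = 67+8 = 75
i=5,k=0: s = 75+5 = 80
i=5,k=1: s = 80+6 = 86
i=5,k=2: s = 86+7 = 93
i=5,k=3: s = 93+8 = 101
i=5,k=4: s = 101+9 = 110

110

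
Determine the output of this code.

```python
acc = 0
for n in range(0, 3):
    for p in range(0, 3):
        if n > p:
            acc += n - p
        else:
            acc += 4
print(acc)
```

n=0,p=0: not 0>0, acc = 0+4 = 4
n=0,p=1: not 0>1, acc = 4+4 = 8
n=0,p=2: not 0>2, acc = 8+4 = 12
n=1,p=0: 1>0, acc = 12+1 = 13
n=1,p=1: not 1>1, acc = 13+4 = 17
n=1,p=2: not 1>2, acc = 17+4 = 21
n=2,p=0: 2>0, acc = 21+2 = 23
n=2,p=1: 2>1, acc = 23+1 = 24
n=2,p=2: not 2>2, acc = 24+4 = 28

28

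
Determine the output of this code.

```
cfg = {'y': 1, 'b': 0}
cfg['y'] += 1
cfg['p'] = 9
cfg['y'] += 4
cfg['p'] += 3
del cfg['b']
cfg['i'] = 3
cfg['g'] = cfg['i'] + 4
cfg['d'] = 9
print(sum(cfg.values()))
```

cfg['y'] = 1+1 = 2 → {'y': 2, 'b': 0}
cfg['p'] = 9 → {'y': 2, 'b': 0, 'p': 9}
cfg['y'] = 2+4 = 6 → {'y': 6, 'b': 0, 'p': 9}
cfg['p'] = 9+3 = 12 → {'y': 6, 'b': 0, 'p': 12}
del 'b' → {'y': 6, 'p': 12}
cfg['i'] = 3 → {'y': 6, 'p': 12, 'i': 3}
cfg['g'] = cfg['i']+4 = 7 → {'y': 6, 'p': 12, 'i': 3, 'g': 7}
cfg['d'] = 9 → {'y': 6, 'p': 12, 'i': 3, 'g': 7, 'd': 9}
sum of values = 37

37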